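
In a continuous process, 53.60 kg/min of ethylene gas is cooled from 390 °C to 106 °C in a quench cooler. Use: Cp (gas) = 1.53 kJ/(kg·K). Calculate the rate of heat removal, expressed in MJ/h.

Q_c = 1400 MJ/h

Q = ṁ·Cp·ΔT = 53.60 × 1.53 × (106 − 390) = -23290 kJ/min
Converting: 23290 / 60 s = 388.17 kW
Cooling duty = 1397.4 MJ/h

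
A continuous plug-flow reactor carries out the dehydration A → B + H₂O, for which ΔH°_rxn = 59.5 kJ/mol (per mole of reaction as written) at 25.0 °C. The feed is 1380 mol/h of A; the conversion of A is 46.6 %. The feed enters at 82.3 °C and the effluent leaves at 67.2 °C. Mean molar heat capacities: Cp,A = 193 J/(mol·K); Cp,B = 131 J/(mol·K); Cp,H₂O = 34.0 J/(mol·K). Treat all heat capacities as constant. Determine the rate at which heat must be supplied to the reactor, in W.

Q_in = 9300 W

Extent of reaction ξ = 0.466 × 1380 = 643.08 mol/h
Reaction term: ξ·ΔH°_rxn = 643.08 × 59.5 = 38263 kJ/h
Sensible, feed 82.3→25 °C: -15261 kJ/h
Outlet flows (mol/h): A 736.92, B 643.08, H₂O 643.08
Sensible, products 25→67.2 °C: 10480 kJ/h
Q = ΔH = 33482 kJ/h = 9.3005 kW
Heat supplied = 9300.5 W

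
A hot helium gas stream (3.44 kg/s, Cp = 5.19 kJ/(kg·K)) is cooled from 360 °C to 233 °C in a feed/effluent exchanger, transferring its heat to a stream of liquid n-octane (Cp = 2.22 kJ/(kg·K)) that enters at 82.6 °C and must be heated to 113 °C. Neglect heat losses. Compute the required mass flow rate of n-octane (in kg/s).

ṁ_c = 33.6 kg/s

Heat released by hot stream: Q = 3.44 × 5.19 × (360 − 233) = 2267.4 kJ/s
Energy balance on cold side (adiabatic exchanger): Q = ṁ_c·Cp_c·(T_c,out − T_c,in)
ṁ_c = 2267.4 / [2.22 × (113 − 82.6)] = 33.597 kg/s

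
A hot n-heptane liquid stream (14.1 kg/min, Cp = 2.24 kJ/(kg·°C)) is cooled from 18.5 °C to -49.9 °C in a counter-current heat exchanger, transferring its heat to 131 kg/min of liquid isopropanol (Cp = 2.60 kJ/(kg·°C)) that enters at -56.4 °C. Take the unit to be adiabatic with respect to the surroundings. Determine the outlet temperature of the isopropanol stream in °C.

T_c,out = -50.1 °C

Heat released by hot stream: Q = 14.1 × 2.24 × (18.5 − -49.9) = 2160.3 kJ/min
Energy balance on cold side (adiabatic exchanger): Q = ṁ_c·Cp_c·(T_c,out − T_c,in)
T_c,out = -56.4 + 2160.3/(131 × 2.60) = -50.057 °C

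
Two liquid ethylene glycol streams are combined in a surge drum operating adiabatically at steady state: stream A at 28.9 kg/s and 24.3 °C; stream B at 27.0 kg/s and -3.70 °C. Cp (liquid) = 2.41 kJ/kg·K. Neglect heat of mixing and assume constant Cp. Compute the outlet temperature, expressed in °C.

T_out = 10.8 °C

Adiabatic, steady state ⇒ Σ ṁᵢCp,ᵢ(T_out − Tᵢ) = 0
T_out = Σ ṁᵢCp,ᵢTᵢ / Σ ṁᵢCp,ᵢ
      = 1451.7 / 134.72 = 10.776 °C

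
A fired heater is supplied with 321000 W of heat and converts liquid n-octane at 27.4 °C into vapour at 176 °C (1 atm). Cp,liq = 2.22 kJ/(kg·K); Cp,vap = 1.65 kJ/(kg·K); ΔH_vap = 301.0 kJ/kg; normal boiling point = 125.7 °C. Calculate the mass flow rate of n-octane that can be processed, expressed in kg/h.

Δh = 2.22×(125.7−27.4) + 301.0 + 1.65×(176−125.7) = 602.22 kJ/kg
Q = 321000 W = 321 kJ/s = 1.1556e+06 kJ/h
ṁ = Q/Δh = 1.1556e+06 / 602.22 = 1918.9 kg/h

ṁ = 1920 kg/h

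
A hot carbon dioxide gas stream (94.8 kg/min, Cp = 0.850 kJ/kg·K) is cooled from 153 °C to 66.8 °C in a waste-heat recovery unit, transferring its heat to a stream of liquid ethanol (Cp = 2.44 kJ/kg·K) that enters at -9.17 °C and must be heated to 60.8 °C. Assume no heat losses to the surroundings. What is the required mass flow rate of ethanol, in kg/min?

ṁ_c = 40.7 kg/min

Heat released by hot stream: Q = 94.8 × 0.850 × (153 − 66.8) = 6946 kJ/min
Energy balance on cold side (adiabatic exchanger): Q = ṁ_c·Cp_c·(T_c,out − T_c,in)
ṁ_c = 6946 / [2.44 × (60.8 − -9.17)] = 40.685 kg/min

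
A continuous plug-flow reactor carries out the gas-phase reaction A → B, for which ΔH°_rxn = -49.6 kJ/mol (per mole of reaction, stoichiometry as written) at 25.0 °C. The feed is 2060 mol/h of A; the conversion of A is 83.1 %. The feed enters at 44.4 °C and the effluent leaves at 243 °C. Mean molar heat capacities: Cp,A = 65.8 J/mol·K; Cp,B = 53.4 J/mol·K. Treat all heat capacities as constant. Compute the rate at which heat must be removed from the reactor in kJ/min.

Extent of reaction ξ = 0.831 × 2060 = 1711.9 mol/h
Reaction term: ξ·ΔH°_rxn = 1711.9 × -49.6 = -84908 kJ/h
Sensible, feed 44.4→25 °C: -2629.6 kJ/h
Outlet flows (mol/h): A 348.14, B 1711.9
Sensible, products 25→243 °C: 24922 kJ/h
Q = ΔH = -62616 kJ/h = -17.393 kW
Heat removed = 1043.6 kJ/min

Q_out = 1040 kJ/min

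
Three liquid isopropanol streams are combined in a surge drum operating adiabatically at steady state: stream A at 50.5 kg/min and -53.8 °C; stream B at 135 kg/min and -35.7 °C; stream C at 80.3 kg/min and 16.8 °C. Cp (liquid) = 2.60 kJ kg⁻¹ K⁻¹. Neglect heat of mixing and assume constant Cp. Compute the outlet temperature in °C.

T_out = -23.3 °C

No heat crosses the boundary, so H_out = H_in.
Σ ṁᵢCp,ᵢTᵢ = 50.5×2.60×-53.8 + 135×2.60×-35.7 + 80.3×2.60×16.8 = -16087
Σ ṁᵢCp,ᵢ = 50.5×2.60 + 135×2.60 + 80.3×2.60 = 691.08
T_out = -16087 / 691.08 = -23.278 °C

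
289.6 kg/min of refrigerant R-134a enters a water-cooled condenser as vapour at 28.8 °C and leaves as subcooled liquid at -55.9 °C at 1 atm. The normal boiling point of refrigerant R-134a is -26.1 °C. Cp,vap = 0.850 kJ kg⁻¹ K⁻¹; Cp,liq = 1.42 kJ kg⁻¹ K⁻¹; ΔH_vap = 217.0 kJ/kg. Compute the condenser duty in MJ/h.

vapour 28.8→-26.1 °C: -46.665 kJ/kg
condensation at -26.1 °C: -217 kJ/kg
liquid -26.1→-55.9 °C: -42.316 kJ/kg
Δh = -46.665 + -217 + -42.316 = -305.98 kJ/kg
Q = ṁ·Δh = 289.6 kg/min × -305.98 kJ/kg = -88612 kJ/min
|Q| = 1476.9 kW = 5316.7 MJ/h

Q_c = 5320 MJ/h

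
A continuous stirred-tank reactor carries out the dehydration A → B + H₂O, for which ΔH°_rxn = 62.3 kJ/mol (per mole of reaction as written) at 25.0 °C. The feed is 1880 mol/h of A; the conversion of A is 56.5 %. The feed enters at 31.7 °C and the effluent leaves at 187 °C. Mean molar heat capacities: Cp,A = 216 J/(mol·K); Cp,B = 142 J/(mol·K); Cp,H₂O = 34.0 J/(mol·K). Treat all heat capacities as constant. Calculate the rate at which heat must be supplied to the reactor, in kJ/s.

Extent of reaction ξ = 0.565 × 1880 = 1062.2 mol/h
Reaction term: ξ·ΔH°_rxn = 1062.2 × 62.3 = 66175 kJ/h
Sensible, feed 31.7→25 °C: -2720.7 kJ/h
Outlet flows (mol/h): A 817.8, B 1062.2, H₂O 1062.2
Sensible, products 25→187 °C: 58902 kJ/h
Q = ΔH = 122360 kJ/h = 33.988 kW
Heat supplied = 33.988 kJ/s

Q_in = 34.0 kJ/s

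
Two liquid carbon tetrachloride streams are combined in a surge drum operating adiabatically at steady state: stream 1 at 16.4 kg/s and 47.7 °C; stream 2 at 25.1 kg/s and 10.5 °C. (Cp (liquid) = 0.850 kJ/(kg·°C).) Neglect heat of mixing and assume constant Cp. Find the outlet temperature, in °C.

No heat crosses the boundary, so H_out = H_in.
T_out = Σ ṁᵢCp,ᵢTᵢ / Σ ṁᵢCp,ᵢ
      = 888.96 / 35.275 = 25.201 °C

T_out = 25.2 °C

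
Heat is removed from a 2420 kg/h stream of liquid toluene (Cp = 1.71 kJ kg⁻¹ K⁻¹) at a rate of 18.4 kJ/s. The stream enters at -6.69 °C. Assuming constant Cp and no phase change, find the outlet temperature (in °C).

Q = 18.4 kJ/s = 66240 kJ/h
ΔT = Q/(ṁ·Cp) = 66240/(2420×1.71) = 16.007 K
T_out = -6.69 − 16.007 = -22.697 °C

T_out = -22.7 °C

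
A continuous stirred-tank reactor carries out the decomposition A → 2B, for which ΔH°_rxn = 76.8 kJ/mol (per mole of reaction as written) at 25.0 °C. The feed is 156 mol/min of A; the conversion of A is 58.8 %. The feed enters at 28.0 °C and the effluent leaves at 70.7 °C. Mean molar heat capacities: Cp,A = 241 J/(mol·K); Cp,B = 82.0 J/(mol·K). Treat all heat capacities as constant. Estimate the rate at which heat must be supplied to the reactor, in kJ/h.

Extent of reaction ξ = 0.588 × 156 = 91.728 mol/min
Reaction term: ξ·ΔH°_rxn = 91.728 × 76.8 = 7044.7 kJ/min
Sensible, feed 28.0→25 °C: -112.79 kJ/min
Outlet flows (mol/min): A 64.272, B 183.46
Sensible, products 25→70.7 °C: 1395.4 kJ/min
Q = ΔH = 8327.3 kJ/min = 138.79 kW
Heat supplied = 499640 kJ/h

Q_in = 500000 kJ/h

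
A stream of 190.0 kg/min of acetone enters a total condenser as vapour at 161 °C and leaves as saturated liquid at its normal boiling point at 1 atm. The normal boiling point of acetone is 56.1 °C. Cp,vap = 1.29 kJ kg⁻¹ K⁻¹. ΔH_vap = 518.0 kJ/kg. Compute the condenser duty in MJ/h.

Q_c = 7450 MJ/h

vapour 161→56.1 °C: -135.32 kJ/kg
condensation at 56.1 °C: -518 kJ/kg
Δh = -135.32 + -518 = -653.32 kJ/kg
Q = ṁ·Δh = 190.0 kg/min × -653.32 kJ/kg = -124130 kJ/min
|Q| = 2068.8 kW = 7447.9 MJ/h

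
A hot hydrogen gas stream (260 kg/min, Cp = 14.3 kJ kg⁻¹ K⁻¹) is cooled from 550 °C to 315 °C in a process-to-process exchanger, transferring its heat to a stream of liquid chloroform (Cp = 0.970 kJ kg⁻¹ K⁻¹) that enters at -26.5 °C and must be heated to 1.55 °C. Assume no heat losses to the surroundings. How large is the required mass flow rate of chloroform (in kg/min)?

ṁ_c = 32100 kg/min

Heat released by hot stream: Q = 260 × 14.3 × (550 − 315) = 873730 kJ/min
Energy balance on cold side (adiabatic exchanger): Q = ṁ_c·Cp_c·(T_c,out − T_c,in)
ṁ_c = 873730 / [0.970 × (1.55 − -26.5)] = 32112 kg/min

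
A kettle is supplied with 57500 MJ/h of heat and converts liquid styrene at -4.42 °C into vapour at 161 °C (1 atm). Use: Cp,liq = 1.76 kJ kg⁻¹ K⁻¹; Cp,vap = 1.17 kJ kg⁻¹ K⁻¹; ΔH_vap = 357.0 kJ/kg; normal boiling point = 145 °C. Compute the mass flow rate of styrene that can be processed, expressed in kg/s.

ṁ = 25.0 kg/s

Δh = 1.76×(145−-4.42) + 357.0 + 1.17×(161−145) = 638.7 kJ/kg
Q = 57500 MJ/h = 15972 kJ/s = 15972 kJ/s
ṁ = Q/Δh = 15972 / 638.7 = 25.007 kg/s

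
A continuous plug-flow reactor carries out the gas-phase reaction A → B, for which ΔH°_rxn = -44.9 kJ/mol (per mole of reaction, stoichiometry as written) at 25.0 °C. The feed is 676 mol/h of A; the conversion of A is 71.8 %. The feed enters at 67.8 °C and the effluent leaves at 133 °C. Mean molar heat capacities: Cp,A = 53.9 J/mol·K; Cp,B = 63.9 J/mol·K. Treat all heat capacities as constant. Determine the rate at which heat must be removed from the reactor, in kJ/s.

Q_out = 5.25 kJ/s

Extent of reaction ξ = 0.718 × 676 = 485.37 mol/h
Reaction term: ξ·ΔH°_rxn = 485.37 × -44.9 = -21793 kJ/h
Sensible, feed 67.8→25 °C: -1559.5 kJ/h
Outlet flows (mol/h): A 190.63, B 485.37
Sensible, products 25→133 °C: 4459.3 kJ/h
Q = ΔH = -18893 kJ/h = -5.2481 kW
Heat removed = 5.2481 kJ/s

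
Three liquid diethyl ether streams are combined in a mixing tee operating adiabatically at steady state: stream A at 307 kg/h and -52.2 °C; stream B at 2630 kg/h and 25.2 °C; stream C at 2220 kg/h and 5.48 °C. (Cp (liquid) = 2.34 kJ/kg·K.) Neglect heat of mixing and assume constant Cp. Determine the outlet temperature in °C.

Energy balance with Q = 0: Σ ṁᵢCp,ᵢ(T_out − Tᵢ) = 0
T_out = Σ ṁᵢCp,ᵢTᵢ / Σ ṁᵢCp,ᵢ
      = 146050 / 12067 = 12.103 °C

T_out = 12.1 °C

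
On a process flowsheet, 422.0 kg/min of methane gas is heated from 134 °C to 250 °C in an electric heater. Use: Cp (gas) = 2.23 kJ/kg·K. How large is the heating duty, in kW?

Q = 1820 kW

Q = ṁ·Cp·ΔT = 422.0 × 2.23 × (250 − 134) = 109160 kJ/min
Converting: 109160 / 60 s = 1819.4 kW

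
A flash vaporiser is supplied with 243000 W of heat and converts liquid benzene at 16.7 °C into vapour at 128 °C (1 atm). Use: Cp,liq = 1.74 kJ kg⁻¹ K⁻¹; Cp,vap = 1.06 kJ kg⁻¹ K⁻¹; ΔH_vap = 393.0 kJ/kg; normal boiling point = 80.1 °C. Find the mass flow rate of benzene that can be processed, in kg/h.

ṁ = 1580 kg/h

Δh = 1.74×(80.1−16.7) + 393.0 + 1.06×(128−80.1) = 554.09 kJ/kg
Q = 243000 W = 243 kJ/s = 874800 kJ/h
ṁ = Q/Δh = 874800 / 554.09 = 1578.8 kg/h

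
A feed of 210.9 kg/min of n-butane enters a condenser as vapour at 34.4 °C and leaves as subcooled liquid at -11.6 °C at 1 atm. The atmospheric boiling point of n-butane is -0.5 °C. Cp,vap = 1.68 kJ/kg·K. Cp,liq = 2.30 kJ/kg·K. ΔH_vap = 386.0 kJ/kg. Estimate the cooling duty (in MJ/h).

vapour 34.4→-0.5 °C: -58.632 kJ/kg
condensation at -0.5 °C: -386 kJ/kg
liquid -0.5→-11.6 °C: -25.53 kJ/kg
Δh = -58.632 + -386 + -25.53 = -470.16 kJ/kg
Q = ṁ·Δh = 210.9 kg/min × -470.16 kJ/kg = -99157 kJ/min
|Q| = 1652.6 kW = 5949.4 MJ/h

Q_c = 5950 MJ/h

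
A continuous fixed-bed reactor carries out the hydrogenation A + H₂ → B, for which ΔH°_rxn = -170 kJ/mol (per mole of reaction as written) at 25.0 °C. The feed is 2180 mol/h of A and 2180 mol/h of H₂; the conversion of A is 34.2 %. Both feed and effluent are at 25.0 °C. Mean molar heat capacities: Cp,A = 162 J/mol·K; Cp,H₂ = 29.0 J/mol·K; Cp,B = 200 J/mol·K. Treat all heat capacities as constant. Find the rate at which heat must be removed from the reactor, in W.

Q_out = 35200 W

Extent of reaction ξ = 0.342 × 2180 = 745.56 mol/h
Reaction term: ξ·ΔH°_rxn = 745.56 × -170 = -126750 kJ/h
Q = ΔH = -126750 kJ/h = -35.207 kW
Heat removed = 35207 W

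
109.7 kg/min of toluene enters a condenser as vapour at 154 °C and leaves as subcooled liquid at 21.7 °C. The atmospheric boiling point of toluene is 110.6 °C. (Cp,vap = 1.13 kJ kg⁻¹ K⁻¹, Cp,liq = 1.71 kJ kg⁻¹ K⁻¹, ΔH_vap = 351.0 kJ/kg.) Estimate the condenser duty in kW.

vapour 154→110.6 °C: -49.042 kJ/kg
condensation at 110.6 °C: -351 kJ/kg
liquid 110.6→21.7 °C: -152.02 kJ/kg
Δh = -49.042 + -351 + -152.02 = -552.06 kJ/kg
Q = ṁ·Δh = 109.7 kg/min × -552.06 kJ/kg = -60561 kJ/min
|Q| = 1009.4 kW

Q_c = 1010 kW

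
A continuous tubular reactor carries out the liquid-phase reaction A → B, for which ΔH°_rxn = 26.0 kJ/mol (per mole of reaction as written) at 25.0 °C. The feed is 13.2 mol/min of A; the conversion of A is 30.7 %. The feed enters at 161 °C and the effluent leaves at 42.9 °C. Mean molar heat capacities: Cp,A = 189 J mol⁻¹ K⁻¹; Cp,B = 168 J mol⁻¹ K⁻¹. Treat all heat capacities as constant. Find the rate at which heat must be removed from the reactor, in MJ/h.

Q_out = 11.4 MJ/h

Extent of reaction ξ = 0.307 × 13.2 = 4.0524 mol/min
Reaction term: ξ·ΔH°_rxn = 4.0524 × 26.0 = 105.36 kJ/min
Sensible, feed 161→25 °C: -339.29 kJ/min
Outlet flows (mol/min): A 9.1476, B 4.0524
Sensible, products 25→42.9 °C: 43.134 kJ/min
Q = ΔH = -190.8 kJ/min = -3.1799 kW
Heat removed = 11.448 MJ/h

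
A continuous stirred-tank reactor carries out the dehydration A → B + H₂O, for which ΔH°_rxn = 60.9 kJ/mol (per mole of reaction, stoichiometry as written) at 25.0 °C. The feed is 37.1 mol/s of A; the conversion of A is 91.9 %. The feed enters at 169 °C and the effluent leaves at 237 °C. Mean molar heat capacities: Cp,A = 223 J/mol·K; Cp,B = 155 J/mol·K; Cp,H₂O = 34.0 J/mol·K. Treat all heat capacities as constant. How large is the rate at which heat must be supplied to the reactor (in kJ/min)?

Q_in = 144000 kJ/min

Extent of reaction ξ = 0.919 × 37.1 = 34.095 mol/s
Reaction term: ξ·ΔH°_rxn = 34.095 × 60.9 = 2076.4 kJ/s
Sensible, feed 169→25 °C: -1191.4 kJ/s
Outlet flows (mol/s): A 3.0051, B 34.095, H₂O 34.095
Sensible, products 25→237 °C: 1508.2 kJ/s
Q = ΔH = 2393.2 kJ/s = 2393.2 kW
Heat supplied = 143590 kJ/min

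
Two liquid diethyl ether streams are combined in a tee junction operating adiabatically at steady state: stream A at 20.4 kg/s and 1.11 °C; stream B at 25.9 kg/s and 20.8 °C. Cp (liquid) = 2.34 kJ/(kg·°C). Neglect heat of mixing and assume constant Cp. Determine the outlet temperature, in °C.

T_out = 12.1 °C

No heat crosses the boundary, so H_out = H_in.
Σ ṁᵢCp,ᵢTᵢ = 20.4×2.34×1.11 + 25.9×2.34×20.8 = 1313.6
Σ ṁᵢCp,ᵢ = 20.4×2.34 + 25.9×2.34 = 108.34
T_out = 1313.6 / 108.34 = 12.124 °C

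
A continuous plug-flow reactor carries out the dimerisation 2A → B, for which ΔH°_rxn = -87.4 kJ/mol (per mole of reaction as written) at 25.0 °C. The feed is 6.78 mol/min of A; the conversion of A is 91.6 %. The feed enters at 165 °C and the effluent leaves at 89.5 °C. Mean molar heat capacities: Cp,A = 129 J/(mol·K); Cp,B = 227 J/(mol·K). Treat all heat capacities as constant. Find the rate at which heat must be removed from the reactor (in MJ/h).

Extent of reaction ξ = 0.916 × 6.78 / 2 = 3.1052 mol/min
Reaction term: ξ·ΔH°_rxn = 3.1052 × -87.4 = -271.4 kJ/min
Sensible, feed 165→25 °C: -122.45 kJ/min
Outlet flows (mol/min): A 0.56952, B 3.1052
Sensible, products 25→89.5 °C: 50.204 kJ/min
Q = ΔH = -343.64 kJ/min = -5.7273 kW
Heat removed = 20.618 MJ/h

Q_out = 20.6 MJ/h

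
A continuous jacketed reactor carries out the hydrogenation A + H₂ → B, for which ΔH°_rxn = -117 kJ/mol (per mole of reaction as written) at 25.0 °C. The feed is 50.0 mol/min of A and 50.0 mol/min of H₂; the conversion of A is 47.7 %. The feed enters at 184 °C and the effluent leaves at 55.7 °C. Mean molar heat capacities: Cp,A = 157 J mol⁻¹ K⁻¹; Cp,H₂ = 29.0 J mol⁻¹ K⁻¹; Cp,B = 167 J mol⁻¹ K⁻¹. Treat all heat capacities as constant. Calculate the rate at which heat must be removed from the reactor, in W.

Q_out = 66600 W

Extent of reaction ξ = 0.477 × 50.0 = 23.85 mol/min
Reaction term: ξ·ΔH°_rxn = 23.85 × -117 = -2790.4 kJ/min
Sensible, feed 184→25 °C: -1478.7 kJ/min
Outlet flows (mol/min): A 26.15, H₂ 26.15, B 23.85
Sensible, products 25→55.7 °C: 271.6 kJ/min
Q = ΔH = -3997.6 kJ/min = -66.626 kW
Heat removed = 66626 W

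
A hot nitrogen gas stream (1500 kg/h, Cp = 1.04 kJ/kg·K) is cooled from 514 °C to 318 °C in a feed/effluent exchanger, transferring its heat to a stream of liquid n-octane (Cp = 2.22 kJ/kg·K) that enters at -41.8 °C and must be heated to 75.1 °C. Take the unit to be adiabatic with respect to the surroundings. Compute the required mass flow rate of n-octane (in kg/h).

ṁ_c = 1180 kg/h

Heat released by hot stream: Q = 1500 × 1.04 × (514 − 318) = 305760 kJ/h
Energy balance on cold side (adiabatic exchanger): Q = ṁ_c·Cp_c·(T_c,out − T_c,in)
ṁ_c = 305760 / [2.22 × (75.1 − -41.8)] = 1178.2 kg/h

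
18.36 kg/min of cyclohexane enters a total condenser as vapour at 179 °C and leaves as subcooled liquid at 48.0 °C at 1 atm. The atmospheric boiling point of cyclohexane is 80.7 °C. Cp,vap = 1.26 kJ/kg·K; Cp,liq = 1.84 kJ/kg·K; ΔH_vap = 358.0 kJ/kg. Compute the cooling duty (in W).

vapour 179→80.7 °C: -123.86 kJ/kg
condensation at 80.7 °C: -358 kJ/kg
liquid 80.7→48.0 °C: -60.168 kJ/kg
Δh = -123.86 + -358 + -60.168 = -542.03 kJ/kg
Q = ṁ·Δh = 18.36 kg/min × -542.03 kJ/kg = -9951.6 kJ/min
|Q| = 165.86 kW = 165860 W

Q_c = 166000 W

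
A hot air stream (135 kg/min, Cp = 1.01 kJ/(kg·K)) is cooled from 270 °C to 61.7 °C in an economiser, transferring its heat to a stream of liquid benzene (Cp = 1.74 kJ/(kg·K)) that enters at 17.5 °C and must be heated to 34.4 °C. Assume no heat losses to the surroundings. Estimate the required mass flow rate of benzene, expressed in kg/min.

Heat released by hot stream: Q = 135 × 1.01 × (270 − 61.7) = 28402 kJ/min
Energy balance on cold side (adiabatic exchanger): Q = ṁ_c·Cp_c·(T_c,out − T_c,in)
ṁ_c = 28402 / [1.74 × (34.4 − 17.5)] = 965.85 kg/min

ṁ_c = 966 kg/min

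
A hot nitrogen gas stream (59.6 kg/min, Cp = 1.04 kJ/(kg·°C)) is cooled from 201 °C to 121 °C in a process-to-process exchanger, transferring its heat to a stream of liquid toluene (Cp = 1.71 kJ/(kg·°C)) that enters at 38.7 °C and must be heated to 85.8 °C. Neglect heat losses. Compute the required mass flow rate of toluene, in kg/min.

ṁ_c = 61.6 kg/min

Heat released by hot stream: Q = 59.6 × 1.04 × (201 − 121) = 4958.7 kJ/min
Energy balance on cold side (adiabatic exchanger): Q = ṁ_c·Cp_c·(T_c,out − T_c,in)
ṁ_c = 4958.7 / [1.71 × (85.8 − 38.7)] = 61.568 kg/min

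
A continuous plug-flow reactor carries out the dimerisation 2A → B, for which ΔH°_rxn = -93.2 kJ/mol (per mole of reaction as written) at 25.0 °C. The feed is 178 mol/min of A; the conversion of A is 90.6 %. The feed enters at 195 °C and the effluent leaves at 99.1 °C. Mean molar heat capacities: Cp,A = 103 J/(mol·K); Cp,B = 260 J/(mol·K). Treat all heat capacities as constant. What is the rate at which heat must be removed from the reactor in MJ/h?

Extent of reaction ξ = 0.906 × 178 / 2 = 80.634 mol/min
Reaction term: ξ·ΔH°_rxn = 80.634 × -93.2 = -7515.1 kJ/min
Sensible, feed 195→25 °C: -3116.8 kJ/min
Outlet flows (mol/min): A 16.732, B 80.634
Sensible, products 25→99.1 °C: 1681.2 kJ/min
Q = ΔH = -8950.7 kJ/min = -149.18 kW
Heat removed = 537.04 MJ/h

Q_out = 537 MJ/h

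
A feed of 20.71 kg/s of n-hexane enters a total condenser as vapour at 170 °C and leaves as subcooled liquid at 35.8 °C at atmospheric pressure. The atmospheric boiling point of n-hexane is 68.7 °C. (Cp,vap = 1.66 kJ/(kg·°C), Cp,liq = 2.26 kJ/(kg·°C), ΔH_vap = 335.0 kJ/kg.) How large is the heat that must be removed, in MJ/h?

vapour 170→68.7 °C: -168.16 kJ/kg
condensation at 68.7 °C: -335 kJ/kg
liquid 68.7→35.8 °C: -74.354 kJ/kg
Δh = -168.16 + -335 + -74.354 = -577.51 kJ/kg
Q = ṁ·Δh = 20.71 kg/s × -577.51 kJ/kg = -11960 kJ/s
|Q| = 11960 kW = 43057 MJ/h

Q_c = 43100 MJ/h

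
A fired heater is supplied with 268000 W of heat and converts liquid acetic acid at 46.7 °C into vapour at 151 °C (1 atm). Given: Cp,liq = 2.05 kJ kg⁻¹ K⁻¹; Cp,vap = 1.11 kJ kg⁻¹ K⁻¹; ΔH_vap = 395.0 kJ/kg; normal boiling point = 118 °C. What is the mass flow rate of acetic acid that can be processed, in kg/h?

Δh = 2.05×(118−46.7) + 395.0 + 1.11×(151−118) = 577.79 kJ/kg
Q = 268000 W = 268 kJ/s = 964800 kJ/h
ṁ = Q/Δh = 964800 / 577.79 = 1669.8 kg/h

ṁ = 1670 kg/h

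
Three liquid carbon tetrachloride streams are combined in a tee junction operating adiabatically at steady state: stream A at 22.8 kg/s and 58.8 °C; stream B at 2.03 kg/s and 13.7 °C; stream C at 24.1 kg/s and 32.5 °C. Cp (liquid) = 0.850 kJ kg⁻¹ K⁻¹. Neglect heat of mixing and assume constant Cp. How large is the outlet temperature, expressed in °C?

T_out = 44.0 °C

Adiabatic, steady state ⇒ Σ ṁᵢCp,ᵢ(T_out − Tᵢ) = 0
T_out = Σ ṁᵢCp,ᵢTᵢ / Σ ṁᵢCp,ᵢ
      = 1828.9 / 41.59 = 43.975 °C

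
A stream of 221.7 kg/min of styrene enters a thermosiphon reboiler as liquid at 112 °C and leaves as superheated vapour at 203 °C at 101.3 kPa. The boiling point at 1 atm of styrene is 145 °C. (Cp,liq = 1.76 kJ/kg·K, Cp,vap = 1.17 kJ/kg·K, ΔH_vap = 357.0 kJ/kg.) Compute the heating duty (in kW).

Q = 1780 kW

liquid 112→145 °C: 58.08 kJ/kg
vaporisation at 145 °C: 357 kJ/kg
vapour 145→203 °C: 67.86 kJ/kg
Δh = 58.08 + 357 + 67.86 = 482.94 kJ/kg
Q = ṁ·Δh = 221.7 kg/min × 482.94 kJ/kg = 107070 kJ/min
|Q| = 1784.5 kW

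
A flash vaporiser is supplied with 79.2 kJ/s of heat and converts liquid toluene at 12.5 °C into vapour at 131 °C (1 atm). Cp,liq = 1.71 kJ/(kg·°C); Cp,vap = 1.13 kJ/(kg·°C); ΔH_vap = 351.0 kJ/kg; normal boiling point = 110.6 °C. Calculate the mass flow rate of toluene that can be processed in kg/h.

ṁ = 526 kg/h

Δh = 1.71×(110.6−12.5) + 351.0 + 1.13×(131−110.6) = 541.8 kJ/kg
Q = 79.2 kJ/s = 79.2 kJ/s = 285120 kJ/h
ṁ = Q/Δh = 285120 / 541.8 = 526.24 kg/h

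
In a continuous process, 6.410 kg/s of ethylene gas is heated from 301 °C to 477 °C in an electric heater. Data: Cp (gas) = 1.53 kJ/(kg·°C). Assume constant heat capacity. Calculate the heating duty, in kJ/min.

Q = ṁ·Cp·ΔT = 6.410 × 1.53 × (477 − 301) = 1726.1 kJ/s
Heating duty = 103570 kJ/min

Q = 104000 kJ/min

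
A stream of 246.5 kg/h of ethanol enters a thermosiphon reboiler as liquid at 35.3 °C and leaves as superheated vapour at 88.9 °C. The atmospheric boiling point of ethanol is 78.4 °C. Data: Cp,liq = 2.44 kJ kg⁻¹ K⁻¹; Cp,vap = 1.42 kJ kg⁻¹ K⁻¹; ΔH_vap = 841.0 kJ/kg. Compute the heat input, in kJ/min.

Q = 3950 kJ/min

liquid 35.3→78.4 °C: 105.16 kJ/kg
vaporisation at 78.4 °C: 841 kJ/kg
vapour 78.4→88.9 °C: 14.91 kJ/kg
Δh = 105.16 + 841 + 14.91 = 961.07 kJ/kg
Q = ṁ·Δh = 246.5 kg/h × 961.07 kJ/kg = 236900 kJ/h
|Q| = 65.807 kW = 3948.4 kJ/min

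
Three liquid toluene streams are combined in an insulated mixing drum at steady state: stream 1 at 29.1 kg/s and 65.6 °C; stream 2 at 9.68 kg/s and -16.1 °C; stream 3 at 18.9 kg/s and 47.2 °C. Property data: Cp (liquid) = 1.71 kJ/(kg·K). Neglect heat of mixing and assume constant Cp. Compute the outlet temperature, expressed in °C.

T_out = 45.9 °C

No heat crosses the boundary, so H_out = H_in.
T_out = Σ ṁᵢCp,ᵢTᵢ / Σ ṁᵢCp,ᵢ
      = 4523.3 / 98.633 = 45.86 °C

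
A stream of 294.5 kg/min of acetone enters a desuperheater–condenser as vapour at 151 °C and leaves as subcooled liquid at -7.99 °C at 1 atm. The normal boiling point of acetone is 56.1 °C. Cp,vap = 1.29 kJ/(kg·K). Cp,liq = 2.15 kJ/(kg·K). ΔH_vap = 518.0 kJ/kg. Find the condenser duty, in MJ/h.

Q_c = 13800 MJ/h

vapour 151→56.1 °C: -122.42 kJ/kg
condensation at 56.1 °C: -518 kJ/kg
liquid 56.1→-7.99 °C: -137.79 kJ/kg
Δh = -122.42 + -518 + -137.79 = -778.21 kJ/kg
Q = ṁ·Δh = 294.5 kg/min × -778.21 kJ/kg = -229180 kJ/min
|Q| = 3819.7 kW = 13751 MJ/h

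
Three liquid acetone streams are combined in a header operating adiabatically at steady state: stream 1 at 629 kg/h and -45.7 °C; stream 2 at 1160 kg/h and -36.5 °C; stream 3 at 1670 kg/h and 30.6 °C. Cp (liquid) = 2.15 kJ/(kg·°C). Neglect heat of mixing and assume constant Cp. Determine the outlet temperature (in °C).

T_out = -5.78 °C

Energy balance with Q = 0: Σ ṁᵢCp,ᵢ(T_out − Tᵢ) = 0
Σ ṁᵢCp,ᵢTᵢ = 629×2.15×-45.7 + 1160×2.15×-36.5 + 1670×2.15×30.6 = -42964
Σ ṁᵢCp,ᵢ = 629×2.15 + 1160×2.15 + 1670×2.15 = 7436.9
T_out = -42964 / 7436.9 = -5.7772 °C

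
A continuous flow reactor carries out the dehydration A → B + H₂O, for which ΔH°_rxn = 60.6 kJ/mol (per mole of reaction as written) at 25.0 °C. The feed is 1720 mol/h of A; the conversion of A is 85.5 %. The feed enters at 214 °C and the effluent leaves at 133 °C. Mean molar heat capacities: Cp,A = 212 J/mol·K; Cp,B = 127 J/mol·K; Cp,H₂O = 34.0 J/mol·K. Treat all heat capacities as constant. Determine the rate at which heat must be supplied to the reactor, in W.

Extent of reaction ξ = 0.855 × 1720 = 1470.6 mol/h
Reaction term: ξ·ΔH°_rxn = 1470.6 × 60.6 = 89118 kJ/h
Sensible, feed 214→25 °C: -68917 kJ/h
Outlet flows (mol/h): A 249.4, B 1470.6, H₂O 1470.6
Sensible, products 25→133 °C: 31281 kJ/h
Q = ΔH = 51482 kJ/h = 14.301 kW
Heat supplied = 14301 W

Q_in = 14300 W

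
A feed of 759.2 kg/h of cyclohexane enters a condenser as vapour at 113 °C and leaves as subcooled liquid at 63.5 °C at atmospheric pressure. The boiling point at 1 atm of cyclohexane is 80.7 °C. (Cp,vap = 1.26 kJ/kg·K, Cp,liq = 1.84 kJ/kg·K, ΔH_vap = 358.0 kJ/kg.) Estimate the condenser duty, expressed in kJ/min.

Q_c = 5450 kJ/min

vapour 113→80.7 °C: -40.698 kJ/kg
condensation at 80.7 °C: -358 kJ/kg
liquid 80.7→63.5 °C: -31.648 kJ/kg
Δh = -40.698 + -358 + -31.648 = -430.35 kJ/kg
Q = ṁ·Δh = 759.2 kg/h × -430.35 kJ/kg = -326720 kJ/h
|Q| = 90.755 kW = 5445.3 kJ/min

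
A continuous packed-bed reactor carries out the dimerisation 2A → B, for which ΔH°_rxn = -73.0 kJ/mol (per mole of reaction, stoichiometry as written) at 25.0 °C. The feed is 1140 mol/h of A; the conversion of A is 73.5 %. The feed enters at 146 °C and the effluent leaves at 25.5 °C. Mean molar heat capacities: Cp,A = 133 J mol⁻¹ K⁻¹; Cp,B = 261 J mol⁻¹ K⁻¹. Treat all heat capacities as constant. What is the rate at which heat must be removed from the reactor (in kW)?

Q_out = 13.6 kW

Extent of reaction ξ = 0.735 × 1140 / 2 = 418.95 mol/h
Reaction term: ξ·ΔH°_rxn = 418.95 × -73.0 = -30583 kJ/h
Sensible, feed 146→25 °C: -18346 kJ/h
Outlet flows (mol/h): A 302.1, B 418.95
Sensible, products 25→25.5 °C: 74.763 kJ/h
Q = ΔH = -48855 kJ/h = -13.571 kW
Heat removed = 13.571 kW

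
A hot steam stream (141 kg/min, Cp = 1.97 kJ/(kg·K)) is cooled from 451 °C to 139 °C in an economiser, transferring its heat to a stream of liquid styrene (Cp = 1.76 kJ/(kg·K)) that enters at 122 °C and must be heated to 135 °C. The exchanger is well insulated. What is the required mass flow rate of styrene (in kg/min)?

ṁ_c = 3790 kg/min

Heat released by hot stream: Q = 141 × 1.97 × (451 − 139) = 86664 kJ/min
Energy balance on cold side (adiabatic exchanger): Q = ṁ_c·Cp_c·(T_c,out − T_c,in)
ṁ_c = 86664 / [1.76 × (135 − 122)] = 3787.8 kg/min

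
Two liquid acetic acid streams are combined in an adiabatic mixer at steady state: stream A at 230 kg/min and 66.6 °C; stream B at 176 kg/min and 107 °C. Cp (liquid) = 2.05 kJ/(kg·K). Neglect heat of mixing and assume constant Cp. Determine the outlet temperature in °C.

T_out = 84.1 °C

Energy balance with Q = 0: Σ ṁᵢCp,ᵢ(T_out − Tᵢ) = 0
Σ ṁᵢCp,ᵢTᵢ = 230×2.05×66.6 + 176×2.05×107 = 70008
Σ ṁᵢCp,ᵢ = 230×2.05 + 176×2.05 = 832.3
T_out = 70008 / 832.3 = 84.113 °C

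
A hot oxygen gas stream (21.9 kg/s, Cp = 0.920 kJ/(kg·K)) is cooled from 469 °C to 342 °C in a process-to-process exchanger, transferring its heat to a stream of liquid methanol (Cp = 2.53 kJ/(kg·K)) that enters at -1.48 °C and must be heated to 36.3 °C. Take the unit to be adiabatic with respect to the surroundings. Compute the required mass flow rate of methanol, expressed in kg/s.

ṁ_c = 26.8 kg/s

Heat released by hot stream: Q = 21.9 × 0.920 × (469 − 342) = 2558.8 kJ/s
Energy balance on cold side (adiabatic exchanger): Q = ṁ_c·Cp_c·(T_c,out − T_c,in)
ṁ_c = 2558.8 / [2.53 × (36.3 − -1.48)] = 26.77 kg/s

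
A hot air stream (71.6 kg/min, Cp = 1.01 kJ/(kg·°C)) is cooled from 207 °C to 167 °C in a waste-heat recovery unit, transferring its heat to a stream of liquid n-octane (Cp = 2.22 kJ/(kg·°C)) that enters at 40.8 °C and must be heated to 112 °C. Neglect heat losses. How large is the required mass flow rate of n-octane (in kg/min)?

ṁ_c = 18.3 kg/min

Heat released by hot stream: Q = 71.6 × 1.01 × (207 − 167) = 2892.6 kJ/min
Energy balance on cold side (adiabatic exchanger): Q = ṁ_c·Cp_c·(T_c,out − T_c,in)
ṁ_c = 2892.6 / [2.22 × (112 − 40.8)] = 18.3 kg/min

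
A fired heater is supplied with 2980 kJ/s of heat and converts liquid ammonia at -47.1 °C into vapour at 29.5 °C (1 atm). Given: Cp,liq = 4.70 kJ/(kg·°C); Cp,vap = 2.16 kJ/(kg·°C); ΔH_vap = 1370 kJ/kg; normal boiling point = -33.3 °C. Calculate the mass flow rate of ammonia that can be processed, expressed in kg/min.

Δh = 4.70×(-33.3−-47.1) + 1370 + 2.16×(29.5−-33.3) = 1570.5 kJ/kg
Q = 2980 kJ/s = 2980 kJ/s = 178800 kJ/min
ṁ = Q/Δh = 178800 / 1570.5 = 113.85 kg/min

ṁ = 114 kg/min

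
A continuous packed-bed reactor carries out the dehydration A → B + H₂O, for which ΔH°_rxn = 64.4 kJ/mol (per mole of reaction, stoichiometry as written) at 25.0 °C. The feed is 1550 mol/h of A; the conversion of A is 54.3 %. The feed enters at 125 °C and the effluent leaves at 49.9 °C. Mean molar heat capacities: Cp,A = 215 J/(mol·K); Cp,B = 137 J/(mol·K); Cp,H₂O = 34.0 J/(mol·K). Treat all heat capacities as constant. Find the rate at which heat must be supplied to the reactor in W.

Extent of reaction ξ = 0.543 × 1550 = 841.65 mol/h
Reaction term: ξ·ΔH°_rxn = 841.65 × 64.4 = 54202 kJ/h
Sensible, feed 125→25 °C: -33325 kJ/h
Outlet flows (mol/h): A 708.35, B 841.65, H₂O 841.65
Sensible, products 25→49.9 °C: 7375.8 kJ/h
Q = ΔH = 28253 kJ/h = 7.8481 kW
Heat supplied = 7848.1 W

Q_in = 7850 W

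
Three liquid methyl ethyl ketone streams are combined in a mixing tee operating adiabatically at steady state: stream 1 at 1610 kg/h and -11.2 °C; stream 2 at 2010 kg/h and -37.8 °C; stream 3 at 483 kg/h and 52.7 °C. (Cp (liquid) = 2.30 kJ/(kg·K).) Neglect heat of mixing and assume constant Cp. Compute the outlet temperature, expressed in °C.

No heat crosses the boundary, so H_out = H_in.
T_out = Σ ṁᵢCp,ᵢTᵢ / Σ ṁᵢCp,ᵢ
      = -157680 / 9436.9 = -16.709 °C

T_out = -16.7 °C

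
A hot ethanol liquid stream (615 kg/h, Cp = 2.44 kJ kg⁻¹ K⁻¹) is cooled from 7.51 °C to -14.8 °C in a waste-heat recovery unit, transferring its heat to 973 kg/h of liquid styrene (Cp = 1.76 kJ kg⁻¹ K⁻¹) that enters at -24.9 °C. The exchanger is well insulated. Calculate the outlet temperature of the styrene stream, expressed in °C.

Heat released by hot stream: Q = 615 × 2.44 × (7.51 − -14.8) = 33478 kJ/h
Energy balance on cold side (adiabatic exchanger): Q = ṁ_c·Cp_c·(T_c,out − T_c,in)
T_c,out = -24.9 + 33478/(973 × 1.76) = -5.3503 °C

T_c,out = -5.35 °C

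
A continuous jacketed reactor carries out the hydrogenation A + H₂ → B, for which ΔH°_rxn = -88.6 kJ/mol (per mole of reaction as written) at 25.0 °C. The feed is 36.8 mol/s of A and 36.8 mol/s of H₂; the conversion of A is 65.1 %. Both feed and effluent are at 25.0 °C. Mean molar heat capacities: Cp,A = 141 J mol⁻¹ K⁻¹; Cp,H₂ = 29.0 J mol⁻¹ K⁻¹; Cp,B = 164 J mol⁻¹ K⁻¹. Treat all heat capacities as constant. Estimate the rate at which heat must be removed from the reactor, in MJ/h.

Extent of reaction ξ = 0.651 × 36.8 = 23.957 mol/s
Reaction term: ξ·ΔH°_rxn = 23.957 × -88.6 = -2122.6 kJ/s
Q = ΔH = -2122.6 kJ/s = -2122.6 kW
Heat removed = 7641.3 MJ/h

Q_out = 7640 MJ/h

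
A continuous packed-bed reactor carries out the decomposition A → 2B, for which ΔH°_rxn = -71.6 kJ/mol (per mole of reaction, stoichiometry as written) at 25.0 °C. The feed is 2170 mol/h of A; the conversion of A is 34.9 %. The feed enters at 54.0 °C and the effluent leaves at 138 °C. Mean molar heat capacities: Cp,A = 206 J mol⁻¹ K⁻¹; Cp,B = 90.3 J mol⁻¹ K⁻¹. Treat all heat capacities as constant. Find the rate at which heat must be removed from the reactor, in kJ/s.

Q_out = 5.24 kJ/s

Extent of reaction ξ = 0.349 × 2170 = 757.33 mol/h
Reaction term: ξ·ΔH°_rxn = 757.33 × -71.6 = -54225 kJ/h
Sensible, feed 54.0→25 °C: -12964 kJ/h
Outlet flows (mol/h): A 1412.7, B 1514.7
Sensible, products 25→138 °C: 48340 kJ/h
Q = ΔH = -18849 kJ/h = -5.2358 kW
Heat removed = 5.2358 kJ/s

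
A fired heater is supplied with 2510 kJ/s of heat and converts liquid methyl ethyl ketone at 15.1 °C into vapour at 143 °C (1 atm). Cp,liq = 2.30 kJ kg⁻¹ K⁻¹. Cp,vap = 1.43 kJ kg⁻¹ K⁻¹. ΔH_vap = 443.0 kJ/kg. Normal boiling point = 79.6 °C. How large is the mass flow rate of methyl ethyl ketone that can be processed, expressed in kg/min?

Δh = 2.30×(79.6−15.1) + 443.0 + 1.43×(143−79.6) = 682.01 kJ/kg
Q = 2510 kJ/s = 2510 kJ/s = 150600 kJ/min
ṁ = Q/Δh = 150600 / 682.01 = 220.82 kg/min

ṁ = 221 kg/min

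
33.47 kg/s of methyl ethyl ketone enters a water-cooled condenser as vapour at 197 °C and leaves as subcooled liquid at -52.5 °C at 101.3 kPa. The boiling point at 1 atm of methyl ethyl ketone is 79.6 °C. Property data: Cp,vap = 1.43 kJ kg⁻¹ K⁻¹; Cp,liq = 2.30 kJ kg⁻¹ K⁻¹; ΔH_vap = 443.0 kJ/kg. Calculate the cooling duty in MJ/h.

Q_c = 110000 MJ/h

vapour 197→79.6 °C: -167.88 kJ/kg
condensation at 79.6 °C: -443 kJ/kg
liquid 79.6→-52.5 °C: -303.83 kJ/kg
Δh = -167.88 + -443 + -303.83 = -914.71 kJ/kg
Q = ṁ·Δh = 33.47 kg/s × -914.71 kJ/kg = -30615 kJ/s
|Q| = 30615 kW = 110220 MJ/h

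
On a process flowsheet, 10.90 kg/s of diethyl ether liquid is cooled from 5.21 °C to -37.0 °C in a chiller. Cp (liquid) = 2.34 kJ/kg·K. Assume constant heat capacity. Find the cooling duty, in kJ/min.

Q_c = 64600 kJ/min

Q = ṁ·Cp·ΔT = 10.90 × 2.34 × (-37.0 − 5.21) = -1076.6 kJ/s
Cooling duty = 64596 kJ/min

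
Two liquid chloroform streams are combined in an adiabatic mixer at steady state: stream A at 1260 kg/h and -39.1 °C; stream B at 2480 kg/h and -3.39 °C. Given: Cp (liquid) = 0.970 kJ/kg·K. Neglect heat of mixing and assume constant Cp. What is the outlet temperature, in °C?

No heat crosses the boundary, so H_out = H_in.
T_out = Σ ṁᵢCp,ᵢTᵢ / Σ ṁᵢCp,ᵢ
      = -55943 / 3627.8 = -15.421 °C

T_out = -15.4 °C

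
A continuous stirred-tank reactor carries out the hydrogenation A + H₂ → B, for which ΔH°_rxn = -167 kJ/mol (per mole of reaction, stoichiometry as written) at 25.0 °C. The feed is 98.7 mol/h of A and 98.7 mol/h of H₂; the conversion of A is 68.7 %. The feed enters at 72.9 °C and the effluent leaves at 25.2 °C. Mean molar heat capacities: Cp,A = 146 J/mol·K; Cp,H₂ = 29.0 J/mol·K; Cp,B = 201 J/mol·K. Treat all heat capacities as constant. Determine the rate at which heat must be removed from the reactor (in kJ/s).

Q_out = 3.37 kJ/s

Extent of reaction ξ = 0.687 × 98.7 = 67.807 mol/h
Reaction term: ξ·ΔH°_rxn = 67.807 × -167 = -11324 kJ/h
Sensible, feed 72.9→25 °C: -827.35 kJ/h
Outlet flows (mol/h): A 30.893, H₂ 30.893, B 67.807
Sensible, products 25→25.2 °C: 3.8071 kJ/h
Q = ΔH = -12147 kJ/h = -3.3742 kW
Heat removed = 3.3742 kJ/s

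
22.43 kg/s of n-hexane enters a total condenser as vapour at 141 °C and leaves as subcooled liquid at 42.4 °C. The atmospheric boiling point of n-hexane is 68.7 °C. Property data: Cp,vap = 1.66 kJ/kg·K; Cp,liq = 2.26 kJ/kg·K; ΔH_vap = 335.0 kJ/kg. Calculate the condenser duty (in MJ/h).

vapour 141→68.7 °C: -120.02 kJ/kg
condensation at 68.7 °C: -335 kJ/kg
liquid 68.7→42.4 °C: -59.438 kJ/kg
Δh = -120.02 + -335 + -59.438 = -514.46 kJ/kg
Q = ṁ·Δh = 22.43 kg/s × -514.46 kJ/kg = -11539 kJ/s
|Q| = 11539 kW = 41541 MJ/h

Q_c = 41500 MJ/h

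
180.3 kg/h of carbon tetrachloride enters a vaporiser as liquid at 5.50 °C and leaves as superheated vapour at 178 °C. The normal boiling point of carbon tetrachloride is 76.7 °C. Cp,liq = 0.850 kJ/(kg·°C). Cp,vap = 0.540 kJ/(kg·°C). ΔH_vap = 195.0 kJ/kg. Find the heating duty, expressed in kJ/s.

Q = 15.5 kJ/s

liquid 5.50→76.7 °C: 60.52 kJ/kg
vaporisation at 76.7 °C: 195 kJ/kg
vapour 76.7→178 °C: 54.702 kJ/kg
Δh = 60.52 + 195 + 54.702 = 310.22 kJ/kg
Q = ṁ·Δh = 180.3 kg/h × 310.22 kJ/kg = 55933 kJ/h
|Q| = 15.537 kW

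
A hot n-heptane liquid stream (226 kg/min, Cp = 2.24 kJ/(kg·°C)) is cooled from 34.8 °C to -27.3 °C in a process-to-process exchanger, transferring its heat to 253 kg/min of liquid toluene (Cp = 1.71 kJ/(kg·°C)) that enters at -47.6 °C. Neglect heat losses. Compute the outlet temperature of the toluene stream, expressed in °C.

Heat released by hot stream: Q = 226 × 2.24 × (34.8 − -27.3) = 31438 kJ/min
Energy balance on cold side (adiabatic exchanger): Q = ṁ_c·Cp_c·(T_c,out − T_c,in)
T_c,out = -47.6 + 31438/(253 × 1.71) = 25.066 °C

T_c,out = 25.1 °C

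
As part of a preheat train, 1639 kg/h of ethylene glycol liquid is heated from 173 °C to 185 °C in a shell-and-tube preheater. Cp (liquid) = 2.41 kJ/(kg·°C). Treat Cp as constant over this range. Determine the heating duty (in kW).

Q = ṁ·Cp·ΔT = 1639 × 2.41 × (185 − 173) = 47400 kJ/h
Converting: 47400 / 3600 s = 13.167 kW

Q = 13.2 kW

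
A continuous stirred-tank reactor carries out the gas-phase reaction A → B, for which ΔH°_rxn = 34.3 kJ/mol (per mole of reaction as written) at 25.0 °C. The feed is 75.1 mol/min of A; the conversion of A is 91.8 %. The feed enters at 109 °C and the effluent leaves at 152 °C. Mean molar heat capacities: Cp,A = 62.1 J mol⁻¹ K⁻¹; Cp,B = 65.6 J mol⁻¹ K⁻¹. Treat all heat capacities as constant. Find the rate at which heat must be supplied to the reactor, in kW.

Q_in = 43.3 kW

Extent of reaction ξ = 0.918 × 75.1 = 68.942 mol/min
Reaction term: ξ·ΔH°_rxn = 68.942 × 34.3 = 2364.7 kJ/min
Sensible, feed 109→25 °C: -391.75 kJ/min
Outlet flows (mol/min): A 6.1582, B 68.942
Sensible, products 25→152 °C: 622.94 kJ/min
Q = ΔH = 2595.9 kJ/min = 43.265 kW
Heat supplied = 43.265 kW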